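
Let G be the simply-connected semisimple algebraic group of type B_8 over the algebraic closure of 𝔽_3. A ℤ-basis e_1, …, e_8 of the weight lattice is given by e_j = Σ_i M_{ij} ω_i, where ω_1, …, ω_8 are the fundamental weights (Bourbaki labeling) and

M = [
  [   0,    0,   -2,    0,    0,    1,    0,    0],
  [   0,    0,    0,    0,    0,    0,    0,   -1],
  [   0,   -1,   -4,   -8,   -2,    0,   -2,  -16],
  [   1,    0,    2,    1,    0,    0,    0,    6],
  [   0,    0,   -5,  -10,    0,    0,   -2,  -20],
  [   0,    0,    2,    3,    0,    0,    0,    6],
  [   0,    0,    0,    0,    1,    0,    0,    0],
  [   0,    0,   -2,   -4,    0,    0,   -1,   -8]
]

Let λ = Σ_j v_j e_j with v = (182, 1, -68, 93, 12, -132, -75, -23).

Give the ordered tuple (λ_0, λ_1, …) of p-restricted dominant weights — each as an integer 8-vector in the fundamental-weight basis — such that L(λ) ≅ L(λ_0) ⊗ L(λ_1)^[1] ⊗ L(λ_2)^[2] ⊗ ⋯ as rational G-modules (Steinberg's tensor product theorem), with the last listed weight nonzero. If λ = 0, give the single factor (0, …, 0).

Compute c_i = Σ_j M_{ij} v_j with v = (182, 1, -68, 93, 12, -132, -75, -23):
  c_1 = 0·182 + 0·1 + (-2)·(-68) + 0·93 + 0·12 + (1)·(-132) + (0)·(-75) + (0)·(-23) = 4
  c_2 = 0·182 + 0·1 + (0)·(-68) + 0·93 + 0·12 + (0)·(-132) + (0)·(-75) + (-1)·(-23) = 23
  c_3 = 0·182 + (-1)·(1) + (-4)·(-68) + (-8)·(93) + (-2)·(12) + (0)·(-132) + (-2)·(-75) + (-16)·(-23) = 21
  c_4 = 1·182 + 0·1 + (2)·(-68) + 1·93 + 0·12 + (0)·(-132) + (0)·(-75) + (6)·(-23) = 1
  c_5 = 0·182 + 0·1 + (-5)·(-68) + (-10)·(93) + 0·12 + (0)·(-132) + (-2)·(-75) + (-20)·(-23) = 20
  c_6 = 0·182 + 0·1 + (2)·(-68) + 3·93 + 0·12 + (0)·(-132) + (0)·(-75) + (6)·(-23) = 5
  c_7 = 0·182 + 0·1 + (0)·(-68) + 0·93 + 1·12 + (0)·(-132) + (0)·(-75) + (0)·(-23) = 12
  c_8 = 0·182 + 0·1 + (-2)·(-68) + (-4)·(93) + 0·12 + (0)·(-132) + (-1)·(-75) + (-8)·(-23) = 23
p = 3; digits c_i = Σ_j d_{ij}·3^j, 0 ≤ d_{ij} < 3:
  c_1 = 4 = 1·3^0 + 1·3^1
  c_2 = 23 = 2·3^0 + 1·3^1 + 2·3^2
  c_3 = 21 = 0·3^0 + 1·3^1 + 2·3^2
  c_4 = 1 = 1·3^0
  c_5 = 20 = 2·3^0 + 0·3^1 + 2·3^2
  c_6 = 5 = 2·3^0 + 1·3^1
  c_7 = 12 = 0·3^0 + 1·3^1 + 1·3^2
  c_8 = 23 = 2·3^0 + 1·3^1 + 2·3^2
Factor λ_0 = (1, 2, 0, 1, 2, 2, 0, 2)
Factor λ_1 = (1, 1, 1, 0, 0, 1, 1, 1)
Factor λ_2 = (0, 2, 2, 0, 2, 0, 1, 2)

((1, 2, 0, 1, 2, 2, 0, 2), (1, 1, 1, 0, 0, 1, 1, 1), (0, 2, 2, 0, 2, 0, 1, 2))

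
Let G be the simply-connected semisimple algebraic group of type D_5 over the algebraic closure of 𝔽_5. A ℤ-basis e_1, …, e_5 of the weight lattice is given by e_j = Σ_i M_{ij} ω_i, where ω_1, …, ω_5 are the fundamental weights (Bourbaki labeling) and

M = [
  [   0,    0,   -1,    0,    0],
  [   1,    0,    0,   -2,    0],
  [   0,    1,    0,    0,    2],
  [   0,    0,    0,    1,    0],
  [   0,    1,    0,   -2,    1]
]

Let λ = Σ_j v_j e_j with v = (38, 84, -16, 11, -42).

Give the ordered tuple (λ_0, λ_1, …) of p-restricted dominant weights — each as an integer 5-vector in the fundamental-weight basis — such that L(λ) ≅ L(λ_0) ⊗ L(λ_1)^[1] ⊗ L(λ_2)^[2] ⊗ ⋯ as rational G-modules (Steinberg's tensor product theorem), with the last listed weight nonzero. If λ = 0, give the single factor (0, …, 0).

((1, 1, 0, 1, 0), (3, 3, 0, 2, 4))

ω-coordinates c = M·v, v = (38, 84, -16, 11, -42):
  c_1 = 0*38 + 0*84 + -1*-16 + 0*11 + 0*-42 = 16
  c_2 = 1*38 + 0*84 + 0*-16 + -2*11 + 0*-42 = 16
  c_3 = 0*38 + 1*84 + 0*-16 + 0*11 + 2*-42 = 0
  c_4 = 0*38 + 0*84 + 0*-16 + 1*11 + 0*-42 = 11
  c_5 = 0*38 + 1*84 + 0*-16 + -2*11 + 1*-42 = 20
Expand coordinatewise in base 5:
  c_1 = 16 = 1·5^0 + 3·5^1
  c_2 = 16 = 1·5^0 + 3·5^1
  c_3 = 0
  c_4 = 11 = 1·5^0 + 2·5^1
  c_5 = 20 = 0·5^0 + 4·5^1
λ_0 = (1, 1, 0, 1, 0)
λ_1 = (3, 3, 0, 2, 4)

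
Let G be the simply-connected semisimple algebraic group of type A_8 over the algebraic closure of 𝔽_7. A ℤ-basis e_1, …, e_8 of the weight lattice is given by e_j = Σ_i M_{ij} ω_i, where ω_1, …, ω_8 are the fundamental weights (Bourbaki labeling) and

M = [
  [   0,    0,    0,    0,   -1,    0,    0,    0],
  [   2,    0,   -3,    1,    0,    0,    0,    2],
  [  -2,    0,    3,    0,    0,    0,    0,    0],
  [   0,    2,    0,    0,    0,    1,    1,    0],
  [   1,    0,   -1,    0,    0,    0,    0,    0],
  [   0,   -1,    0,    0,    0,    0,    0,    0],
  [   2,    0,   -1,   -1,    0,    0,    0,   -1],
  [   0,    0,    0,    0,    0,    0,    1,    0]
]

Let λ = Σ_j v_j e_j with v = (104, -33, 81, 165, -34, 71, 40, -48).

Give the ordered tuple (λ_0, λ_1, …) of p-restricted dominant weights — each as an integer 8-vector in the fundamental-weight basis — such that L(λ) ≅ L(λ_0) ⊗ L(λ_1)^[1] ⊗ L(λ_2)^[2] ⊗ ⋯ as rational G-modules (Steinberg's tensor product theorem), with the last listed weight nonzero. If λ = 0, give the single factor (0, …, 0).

((6, 6, 0, 3, 2, 5, 3, 5), (4, 4, 5, 6, 3, 4, 1, 5))

In the fundamental-weight basis, λ has coordinates c = M·v (v = (104, -33, 81, 165, -34, 71, 40, -48)):
  c_1 = (0)·(104) + (0)·(-33) + (0)·(81) + (0)·(165) + (-1)·(-34) + (0)·(71) + (0)·(40) + (0)·(-48) = 34
  c_2 = (2)·(104) + (0)·(-33) + (-3)·(81) + (1)·(165) + (0)·(-34) + (0)·(71) + (0)·(40) + (2)·(-48) = 34
  c_3 = (-2)·(104) + (0)·(-33) + (3)·(81) + (0)·(165) + (0)·(-34) + (0)·(71) + (0)·(40) + (0)·(-48) = 35
  c_4 = (0)·(104) + (2)·(-33) + (0)·(81) + (0)·(165) + (0)·(-34) + (1)·(71) + (1)·(40) + (0)·(-48) = 45
  c_5 = (1)·(104) + (0)·(-33) + (-1)·(81) + (0)·(165) + (0)·(-34) + (0)·(71) + (0)·(40) + (0)·(-48) = 23
  c_6 = (0)·(104) + (-1)·(-33) + (0)·(81) + (0)·(165) + (0)·(-34) + (0)·(71) + (0)·(40) + (0)·(-48) = 33
  c_7 = (2)·(104) + (0)·(-33) + (-1)·(81) + (-1)·(165) + (0)·(-34) + (0)·(71) + (0)·(40) + (-1)·(-48) = 10
  c_8 = (0)·(104) + (0)·(-33) + (0)·(81) + (0)·(165) + (0)·(-34) + (0)·(71) + (1)·(40) + (0)·(-48) = 40
Writing each c_i in base p = 7:
  c_1 = 34 = 6·7^0 + 4·7^1
  c_2 = 34 = 6·7^0 + 4·7^1
  c_3 = 35 = 0·7^0 + 5·7^1
  c_4 = 45 = 3·7^0 + 6·7^1
  c_5 = 23 = 2·7^0 + 3·7^1
  c_6 = 33 = 5·7^0 + 4·7^1
  c_7 = 10 = 3·7^0 + 1·7^1
  c_8 = 40 = 5·7^0 + 5·7^1
Factor λ_0 = (6, 6, 0, 3, 2, 5, 3, 5)
Factor λ_1 = (4, 4, 5, 6, 3, 4, 1, 5)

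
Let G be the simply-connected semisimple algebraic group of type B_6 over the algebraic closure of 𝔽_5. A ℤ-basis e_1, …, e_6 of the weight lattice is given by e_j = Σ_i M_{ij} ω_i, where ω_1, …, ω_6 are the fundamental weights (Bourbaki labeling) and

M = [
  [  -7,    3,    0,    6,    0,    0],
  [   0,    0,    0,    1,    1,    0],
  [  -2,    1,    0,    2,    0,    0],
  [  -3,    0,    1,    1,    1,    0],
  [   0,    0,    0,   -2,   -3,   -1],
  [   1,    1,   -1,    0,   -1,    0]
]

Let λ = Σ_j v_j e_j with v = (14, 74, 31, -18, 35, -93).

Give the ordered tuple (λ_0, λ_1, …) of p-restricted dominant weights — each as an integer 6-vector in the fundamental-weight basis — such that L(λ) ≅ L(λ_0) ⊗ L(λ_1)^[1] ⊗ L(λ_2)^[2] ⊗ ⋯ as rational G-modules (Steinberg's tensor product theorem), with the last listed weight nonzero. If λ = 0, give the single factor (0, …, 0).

((1, 2, 0, 1, 4, 2), (3, 3, 2, 1, 4, 4))

Compute c_i = Σ_j M_{ij} v_j with v = (14, 74, 31, -18, 35, -93):
  c_1 = (-7)·(14) + (3)·(74) + (0)·(31) + (6)·(-18) + (0)·(35) + (0)·(-93) = 16
  c_2 = (0)·(14) + (0)·(74) + (0)·(31) + (1)·(-18) + (1)·(35) + (0)·(-93) = 17
  c_3 = (-2)·(14) + (1)·(74) + (0)·(31) + (2)·(-18) + (0)·(35) + (0)·(-93) = 10
  c_4 = (-3)·(14) + (0)·(74) + (1)·(31) + (1)·(-18) + (1)·(35) + (0)·(-93) = 6
  c_5 = (0)·(14) + (0)·(74) + (0)·(31) + (-2)·(-18) + (-3)·(35) + (-1)·(-93) = 24
  c_6 = (1)·(14) + (1)·(74) + (-1)·(31) + (0)·(-18) + (-1)·(35) + (0)·(-93) = 22
Writing each c_i in base p = 5:
  c_1 = 16 = 1·5^0 + 3·5^1
  c_2 = 17 = 2·5^0 + 3·5^1
  c_3 = 10 = 0·5^0 + 2·5^1
  c_4 = 6 = 1·5^0 + 1·5^1
  c_5 = 24 = 4·5^0 + 4·5^1
  c_6 = 22 = 2·5^0 + 4·5^1
λ_0 = (1, 2, 0, 1, 4, 2)
λ_1 = (3, 3, 2, 1, 4, 4)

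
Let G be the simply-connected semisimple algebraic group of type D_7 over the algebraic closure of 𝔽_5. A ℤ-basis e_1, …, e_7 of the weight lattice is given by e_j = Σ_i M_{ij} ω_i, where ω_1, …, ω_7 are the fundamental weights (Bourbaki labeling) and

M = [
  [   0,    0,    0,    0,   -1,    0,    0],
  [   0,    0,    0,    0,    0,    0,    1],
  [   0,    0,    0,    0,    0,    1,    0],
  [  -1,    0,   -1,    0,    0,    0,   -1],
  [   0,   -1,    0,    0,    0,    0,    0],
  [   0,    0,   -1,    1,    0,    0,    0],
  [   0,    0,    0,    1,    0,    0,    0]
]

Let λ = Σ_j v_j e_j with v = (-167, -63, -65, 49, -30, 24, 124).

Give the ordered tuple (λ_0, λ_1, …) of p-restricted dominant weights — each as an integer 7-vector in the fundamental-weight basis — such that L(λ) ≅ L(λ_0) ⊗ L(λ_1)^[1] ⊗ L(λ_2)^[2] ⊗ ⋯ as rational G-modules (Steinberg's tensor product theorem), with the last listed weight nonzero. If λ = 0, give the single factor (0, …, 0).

((0, 4, 4, 3, 3, 4, 4), (1, 4, 4, 1, 2, 2, 4), (1, 4, 0, 4, 2, 4, 1))

Change of basis e → ω: c = M·v where v = (-167, -63, -65, 49, -30, 24, 124):
  c_1 = (0)·(-167) + (0)·(-63) + (0)·(-65) + 0·49 + (-1)·(-30) + 0·24 + 0·124 = 30
  c_2 = (0)·(-167) + (0)·(-63) + (0)·(-65) + 0·49 + (0)·(-30) + 0·24 + 1·124 = 124
  c_3 = (0)·(-167) + (0)·(-63) + (0)·(-65) + 0·49 + (0)·(-30) + 1·24 + 0·124 = 24
  c_4 = (-1)·(-167) + (0)·(-63) + (-1)·(-65) + 0·49 + (0)·(-30) + 0·24 + (-1)·(124) = 108
  c_5 = (0)·(-167) + (-1)·(-63) + (0)·(-65) + 0·49 + (0)·(-30) + 0·24 + 0·124 = 63
  c_6 = (0)·(-167) + (0)·(-63) + (-1)·(-65) + 1·49 + (0)·(-30) + 0·24 + 0·124 = 114
  c_7 = (0)·(-167) + (0)·(-63) + (0)·(-65) + 1·49 + (0)·(-30) + 0·24 + 0·124 = 49
Expand coordinatewise in base 5:
  c_1 = 30 = 0·5^0 + 1·5^1 + 1·5^2
  c_2 = 124 = 4·5^0 + 4·5^1 + 4·5^2
  c_3 = 24 = 4·5^0 + 4·5^1
  c_4 = 108 = 3·5^0 + 1·5^1 + 4·5^2
  c_5 = 63 = 3·5^0 + 2·5^1 + 2·5^2
  c_6 = 114 = 4·5^0 + 2·5^1 + 4·5^2
  c_7 = 49 = 4·5^0 + 4·5^1 + 1·5^2
Factor λ_0 = (0, 4, 4, 3, 3, 4, 4)
Factor λ_1 = (1, 4, 4, 1, 2, 2, 4)
Factor λ_2 = (1, 4, 0, 4, 2, 4, 1)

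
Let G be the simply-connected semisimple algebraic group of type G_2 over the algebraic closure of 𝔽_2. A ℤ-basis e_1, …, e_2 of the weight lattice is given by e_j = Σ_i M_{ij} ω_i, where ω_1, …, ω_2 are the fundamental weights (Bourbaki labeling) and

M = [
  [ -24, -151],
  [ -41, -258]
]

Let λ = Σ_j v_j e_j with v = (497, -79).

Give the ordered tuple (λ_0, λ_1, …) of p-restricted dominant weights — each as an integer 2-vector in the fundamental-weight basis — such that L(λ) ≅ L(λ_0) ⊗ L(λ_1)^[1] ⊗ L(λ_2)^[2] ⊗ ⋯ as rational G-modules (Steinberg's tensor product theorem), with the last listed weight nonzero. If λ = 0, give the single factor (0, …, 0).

ω-coordinates c = M·v, v = (497, -79):
  c_1 = -24*497 + -151*-79 = 1
  c_2 = -41*497 + -258*-79 = 5
Expand coordinatewise in base 2:
  c_1 = 1 = 1·2^0
  c_2 = 5 = 1·2^0 + 0·2^1 + 1·2^2
Factor λ_0 = (1, 1)
Factor λ_1 = (0, 0)
Factor λ_2 = (0, 1)

((1, 1), (0, 0), (0, 1))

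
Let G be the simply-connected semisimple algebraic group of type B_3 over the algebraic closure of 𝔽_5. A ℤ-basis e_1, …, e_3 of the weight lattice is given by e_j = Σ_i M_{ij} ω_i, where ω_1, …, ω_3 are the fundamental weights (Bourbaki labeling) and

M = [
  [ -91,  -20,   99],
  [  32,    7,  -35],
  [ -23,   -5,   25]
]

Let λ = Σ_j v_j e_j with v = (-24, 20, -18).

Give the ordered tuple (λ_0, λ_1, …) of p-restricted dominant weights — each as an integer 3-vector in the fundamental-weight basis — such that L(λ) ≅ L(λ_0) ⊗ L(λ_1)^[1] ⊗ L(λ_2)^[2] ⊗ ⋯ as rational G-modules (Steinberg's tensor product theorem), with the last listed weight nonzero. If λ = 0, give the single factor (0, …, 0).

Compute c_i = Σ_j M_{ij} v_j with v = (-24, 20, -18):
  c_1 = -91*-24 + -20*20 + 99*-18 = 2
  c_2 = 32*-24 + 7*20 + -35*-18 = 2
  c_3 = -23*-24 + -5*20 + 25*-18 = 2
Writing each c_i in base p = 5:
  c_1 = 2 = 2·5^0
  c_2 = 2 = 2·5^0
  c_3 = 2 = 2·5^0
λ_0 = (2, 2, 2)

((2, 2, 2),)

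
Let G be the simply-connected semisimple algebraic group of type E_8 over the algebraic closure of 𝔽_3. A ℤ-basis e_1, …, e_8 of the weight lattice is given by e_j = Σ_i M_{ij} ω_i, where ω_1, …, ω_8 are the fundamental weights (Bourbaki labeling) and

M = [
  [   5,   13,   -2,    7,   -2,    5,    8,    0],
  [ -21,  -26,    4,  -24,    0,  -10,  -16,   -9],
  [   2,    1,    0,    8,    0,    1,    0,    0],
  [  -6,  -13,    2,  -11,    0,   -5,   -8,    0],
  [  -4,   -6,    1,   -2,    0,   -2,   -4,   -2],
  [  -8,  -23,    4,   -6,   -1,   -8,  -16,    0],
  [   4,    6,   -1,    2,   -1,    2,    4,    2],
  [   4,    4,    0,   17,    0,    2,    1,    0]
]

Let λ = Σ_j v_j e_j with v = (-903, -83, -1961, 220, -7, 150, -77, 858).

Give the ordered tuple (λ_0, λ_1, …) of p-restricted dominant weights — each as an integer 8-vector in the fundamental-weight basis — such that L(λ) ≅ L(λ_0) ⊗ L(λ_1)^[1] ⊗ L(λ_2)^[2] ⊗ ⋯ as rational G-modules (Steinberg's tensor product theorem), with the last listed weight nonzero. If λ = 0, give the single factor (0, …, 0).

In the fundamental-weight basis, λ has coordinates c = M·v (v = (-903, -83, -1961, 220, -7, 150, -77, 858)):
  c_1 = 5*-903 + 13*-83 + -2*-1961 + 7*220 + -2*-7 + 5*150 + 8*-77 + 0*858 = 16
  c_2 = -21*-903 + -26*-83 + 4*-1961 + -24*220 + 0*-7 + -10*150 + -16*-77 + -9*858 = 7
  c_3 = 2*-903 + 1*-83 + 0*-1961 + 8*220 + 0*-7 + 1*150 + 0*-77 + 0*858 = 21
  c_4 = -6*-903 + -13*-83 + 2*-1961 + -11*220 + 0*-7 + -5*150 + -8*-77 + 0*858 = 21
  c_5 = -4*-903 + -6*-83 + 1*-1961 + -2*220 + 0*-7 + -2*150 + -4*-77 + -2*858 = 1
  c_6 = -8*-903 + -23*-83 + 4*-1961 + -6*220 + -1*-7 + -8*150 + -16*-77 + 0*858 = 8
  c_7 = 4*-903 + 6*-83 + -1*-1961 + 2*220 + -1*-7 + 2*150 + 4*-77 + 2*858 = 6
  c_8 = 4*-903 + 4*-83 + 0*-1961 + 17*220 + 0*-7 + 2*150 + 1*-77 + 0*858 = 19
Base-3 expansion of each c_i:
  c_1 = 16 = 1·3^0 + 2·3^1 + 1·3^2
  c_2 = 7 = 1·3^0 + 2·3^1
  c_3 = 21 = 0·3^0 + 1·3^1 + 2·3^2
  c_4 = 21 = 0·3^0 + 1·3^1 + 2·3^2
  c_5 = 1 = 1·3^0
  c_6 = 8 = 2·3^0 + 2·3^1
  c_7 = 6 = 0·3^0 + 2·3^1
  c_8 = 19 = 1·3^0 + 0·3^1 + 2·3^2
λ_0 = (1, 1, 0, 0, 1, 2, 0, 1)
λ_1 = (2, 2, 1, 1, 0, 2, 2, 0)
λ_2 = (1, 0, 2, 2, 0, 0, 0, 2)

((1, 1, 0, 0, 1, 2, 0, 1), (2, 2, 1, 1, 0, 2, 2, 0), (1, 0, 2, 2, 0, 0, 0, 2))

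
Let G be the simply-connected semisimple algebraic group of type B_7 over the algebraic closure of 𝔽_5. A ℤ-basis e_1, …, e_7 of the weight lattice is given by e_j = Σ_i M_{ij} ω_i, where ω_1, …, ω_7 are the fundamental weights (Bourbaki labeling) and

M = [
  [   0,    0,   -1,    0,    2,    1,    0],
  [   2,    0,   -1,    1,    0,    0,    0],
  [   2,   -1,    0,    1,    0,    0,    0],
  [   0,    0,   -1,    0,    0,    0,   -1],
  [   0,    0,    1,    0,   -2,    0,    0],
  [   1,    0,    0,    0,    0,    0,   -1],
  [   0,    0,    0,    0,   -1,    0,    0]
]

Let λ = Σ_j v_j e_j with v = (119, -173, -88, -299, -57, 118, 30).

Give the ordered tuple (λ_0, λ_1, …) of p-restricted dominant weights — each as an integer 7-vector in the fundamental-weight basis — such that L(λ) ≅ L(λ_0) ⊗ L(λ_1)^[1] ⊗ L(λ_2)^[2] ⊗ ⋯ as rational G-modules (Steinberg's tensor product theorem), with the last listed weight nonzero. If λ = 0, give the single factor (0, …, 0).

((2, 2, 2, 3, 1, 4, 2), (3, 0, 2, 1, 0, 2, 1), (3, 1, 4, 2, 1, 3, 2))

Change of basis e → ω: c = M·v where v = (119, -173, -88, -299, -57, 118, 30):
  c_1 = (0)·(119) + (0)·(-173) + (-1)·(-88) + (0)·(-299) + (2)·(-57) + (1)·(118) + (0)·(30) = 92
  c_2 = (2)·(119) + (0)·(-173) + (-1)·(-88) + (1)·(-299) + (0)·(-57) + (0)·(118) + (0)·(30) = 27
  c_3 = (2)·(119) + (-1)·(-173) + (0)·(-88) + (1)·(-299) + (0)·(-57) + (0)·(118) + (0)·(30) = 112
  c_4 = (0)·(119) + (0)·(-173) + (-1)·(-88) + (0)·(-299) + (0)·(-57) + (0)·(118) + (-1)·(30) = 58
  c_5 = (0)·(119) + (0)·(-173) + (1)·(-88) + (0)·(-299) + (-2)·(-57) + (0)·(118) + (0)·(30) = 26
  c_6 = (1)·(119) + (0)·(-173) + (0)·(-88) + (0)·(-299) + (0)·(-57) + (0)·(118) + (-1)·(30) = 89
  c_7 = (0)·(119) + (0)·(-173) + (0)·(-88) + (0)·(-299) + (-1)·(-57) + (0)·(118) + (0)·(30) = 57
Expand coordinatewise in base 5:
  c_1 = 92 = 2·5^0 + 3·5^1 + 3·5^2
  c_2 = 27 = 2·5^0 + 0·5^1 + 1·5^2
  c_3 = 112 = 2·5^0 + 2·5^1 + 4·5^2
  c_4 = 58 = 3·5^0 + 1·5^1 + 2·5^2
  c_5 = 26 = 1·5^0 + 0·5^1 + 1·5^2
  c_6 = 89 = 4·5^0 + 2·5^1 + 3·5^2
  c_7 = 57 = 2·5^0 + 1·5^1 + 2·5^2
Factor λ_0 = (2, 2, 2, 3, 1, 4, 2)
Factor λ_1 = (3, 0, 2, 1, 0, 2, 1)
Factor λ_2 = (3, 1, 4, 2, 1, 3, 2)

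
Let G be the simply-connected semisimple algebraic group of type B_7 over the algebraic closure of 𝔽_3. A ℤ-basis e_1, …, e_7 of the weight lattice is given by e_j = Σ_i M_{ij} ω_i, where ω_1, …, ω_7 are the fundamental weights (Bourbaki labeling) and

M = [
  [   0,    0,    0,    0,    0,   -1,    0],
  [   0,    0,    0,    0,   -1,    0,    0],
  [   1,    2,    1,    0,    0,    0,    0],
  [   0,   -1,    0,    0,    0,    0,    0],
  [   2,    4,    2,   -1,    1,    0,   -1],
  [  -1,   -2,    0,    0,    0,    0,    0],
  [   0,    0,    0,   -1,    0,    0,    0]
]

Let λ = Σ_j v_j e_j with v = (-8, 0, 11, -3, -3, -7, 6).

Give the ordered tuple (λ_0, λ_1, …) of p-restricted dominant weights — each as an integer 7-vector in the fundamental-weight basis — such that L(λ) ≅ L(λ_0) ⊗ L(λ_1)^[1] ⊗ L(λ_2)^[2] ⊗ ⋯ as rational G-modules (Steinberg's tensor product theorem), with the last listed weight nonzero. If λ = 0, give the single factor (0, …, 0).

((1, 0, 0, 0, 0, 2, 0), (2, 1, 1, 0, 0, 2, 1))

In the fundamental-weight basis, λ has coordinates c = M·v (v = (-8, 0, 11, -3, -3, -7, 6)):
  c_1 = 0*-8 + 0*0 + 0*11 + 0*-3 + 0*-3 + -1*-7 + 0*6 = 7
  c_2 = 0*-8 + 0*0 + 0*11 + 0*-3 + -1*-3 + 0*-7 + 0*6 = 3
  c_3 = 1*-8 + 2*0 + 1*11 + 0*-3 + 0*-3 + 0*-7 + 0*6 = 3
  c_4 = 0*-8 + -1*0 + 0*11 + 0*-3 + 0*-3 + 0*-7 + 0*6 = 0
  c_5 = 2*-8 + 4*0 + 2*11 + -1*-3 + 1*-3 + 0*-7 + -1*6 = 0
  c_6 = -1*-8 + -2*0 + 0*11 + 0*-3 + 0*-3 + 0*-7 + 0*6 = 8
  c_7 = 0*-8 + 0*0 + 0*11 + -1*-3 + 0*-3 + 0*-7 + 0*6 = 3
Base-3 expansion of each c_i:
  c_1 = 7 = 1·3^0 + 2·3^1
  c_2 = 3 = 0·3^0 + 1·3^1
  c_3 = 3 = 0·3^0 + 1·3^1
  c_4 = 0
  c_5 = 0
  c_6 = 8 = 2·3^0 + 2·3^1
  c_7 = 3 = 0·3^0 + 1·3^1
Factor λ_0 = (1, 0, 0, 0, 0, 2, 0)
Factor λ_1 = (2, 1, 1, 0, 0, 2, 1)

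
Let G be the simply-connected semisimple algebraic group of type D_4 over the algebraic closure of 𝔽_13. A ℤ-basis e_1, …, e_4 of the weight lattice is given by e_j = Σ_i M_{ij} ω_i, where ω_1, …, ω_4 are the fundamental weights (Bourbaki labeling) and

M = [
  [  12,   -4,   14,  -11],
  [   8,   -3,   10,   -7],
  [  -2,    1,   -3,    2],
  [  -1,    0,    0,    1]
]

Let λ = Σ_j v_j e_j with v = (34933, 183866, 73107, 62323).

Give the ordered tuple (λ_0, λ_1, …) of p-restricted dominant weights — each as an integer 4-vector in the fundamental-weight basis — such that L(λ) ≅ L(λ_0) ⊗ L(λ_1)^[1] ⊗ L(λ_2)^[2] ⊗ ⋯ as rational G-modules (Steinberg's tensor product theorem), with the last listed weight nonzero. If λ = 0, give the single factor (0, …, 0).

Change of basis e → ω: c = M·v where v = (34933, 183866, 73107, 62323):
  c_1 = 12·34933 + (-4)·(183866) + 14·73107 + (-11)·(62323) = 21677
  c_2 = 8·34933 + (-3)·(183866) + 10·73107 + (-7)·(62323) = 22675
  c_3 = (-2)·(34933) + 1·183866 + (-3)·(73107) + 2·62323 = 19325
  c_4 = (-1)·(34933) + 0·183866 + 0·73107 + 1·62323 = 27390
Expand coordinatewise in base 13:
  c_1 = 21677 = 6·13^0 + 3·13^1 + 11·13^2 + 9·13^3
  c_2 = 22675 = 3·13^0 + 2·13^1 + 4·13^2 + 10·13^3
  c_3 = 19325 = 7·13^0 + 4·13^1 + 10·13^2 + 8·13^3
  c_4 = 27390 = 12·13^0 + 0·13^1 + 6·13^2 + 12·13^3
λ_0 = (6, 3, 7, 12)
λ_1 = (3, 2, 4, 0)
λ_2 = (11, 4, 10, 6)
λ_3 = (9, 10, 8, 12)

((6, 3, 7, 12), (3, 2, 4, 0), (11, 4, 10, 6), (9, 10, 8, 12))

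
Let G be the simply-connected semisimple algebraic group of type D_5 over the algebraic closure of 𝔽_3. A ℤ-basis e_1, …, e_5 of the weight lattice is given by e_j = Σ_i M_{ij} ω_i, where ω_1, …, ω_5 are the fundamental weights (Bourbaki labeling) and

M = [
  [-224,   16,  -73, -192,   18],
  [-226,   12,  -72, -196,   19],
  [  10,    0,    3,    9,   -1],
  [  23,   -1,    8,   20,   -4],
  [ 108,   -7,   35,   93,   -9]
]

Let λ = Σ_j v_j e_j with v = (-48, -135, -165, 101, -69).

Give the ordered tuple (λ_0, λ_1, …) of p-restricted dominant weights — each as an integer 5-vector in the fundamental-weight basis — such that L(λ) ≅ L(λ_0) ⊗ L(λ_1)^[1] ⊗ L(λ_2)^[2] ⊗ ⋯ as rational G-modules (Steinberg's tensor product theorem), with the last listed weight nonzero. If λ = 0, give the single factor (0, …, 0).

((0, 1, 0, 1, 0), (1, 0, 1, 2, 0))

Converting to the ω-basis (c_i = row i of M dotted with v = (-48, -135, -165, 101, -69)):
  c_1 = -224*-48 + 16*-135 + -73*-165 + -192*101 + 18*-69 = 3
  c_2 = -226*-48 + 12*-135 + -72*-165 + -196*101 + 19*-69 = 1
  c_3 = 10*-48 + 0*-135 + 3*-165 + 9*101 + -1*-69 = 3
  c_4 = 23*-48 + -1*-135 + 8*-165 + 20*101 + -4*-69 = 7
  c_5 = 108*-48 + -7*-135 + 35*-165 + 93*101 + -9*-69 = 0
Base-3 expansion of each c_i:
  c_1 = 3 = 0·3^0 + 1·3^1
  c_2 = 1 = 1·3^0
  c_3 = 3 = 0·3^0 + 1·3^1
  c_4 = 7 = 1·3^0 + 2·3^1
  c_5 = 0
λ_0 = (0, 1, 0, 1, 0)
λ_1 = (1, 0, 1, 2, 0)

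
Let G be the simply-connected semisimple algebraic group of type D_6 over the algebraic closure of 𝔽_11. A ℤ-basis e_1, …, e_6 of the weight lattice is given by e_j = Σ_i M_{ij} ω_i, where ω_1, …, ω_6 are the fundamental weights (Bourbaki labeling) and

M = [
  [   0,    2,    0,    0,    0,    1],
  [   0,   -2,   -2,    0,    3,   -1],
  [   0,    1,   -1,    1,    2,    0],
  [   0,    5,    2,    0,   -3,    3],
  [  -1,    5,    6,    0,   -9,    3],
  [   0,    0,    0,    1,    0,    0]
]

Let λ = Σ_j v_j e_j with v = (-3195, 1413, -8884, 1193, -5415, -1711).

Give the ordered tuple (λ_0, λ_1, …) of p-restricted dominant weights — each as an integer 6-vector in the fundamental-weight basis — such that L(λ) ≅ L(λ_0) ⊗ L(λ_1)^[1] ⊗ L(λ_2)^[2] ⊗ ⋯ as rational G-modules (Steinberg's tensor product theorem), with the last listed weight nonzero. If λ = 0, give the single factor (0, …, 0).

((4, 1, 0, 2, 8, 5), (2, 4, 5, 4, 6, 9), (9, 3, 5, 3, 4, 9))

Change of basis e → ω: c = M·v where v = (-3195, 1413, -8884, 1193, -5415, -1711):
  c_1 = (0)·(-3195) + 2·1413 + (0)·(-8884) + 0·1193 + (0)·(-5415) + (1)·(-1711) = 1115
  c_2 = (0)·(-3195) + (-2)·(1413) + (-2)·(-8884) + 0·1193 + (3)·(-5415) + (-1)·(-1711) = 408
  c_3 = (0)·(-3195) + 1·1413 + (-1)·(-8884) + 1·1193 + (2)·(-5415) + (0)·(-1711) = 660
  c_4 = (0)·(-3195) + 5·1413 + (2)·(-8884) + 0·1193 + (-3)·(-5415) + (3)·(-1711) = 409
  c_5 = (-1)·(-3195) + 5·1413 + (6)·(-8884) + 0·1193 + (-9)·(-5415) + (3)·(-1711) = 558
  c_6 = (0)·(-3195) + 0·1413 + (0)·(-8884) + 1·1193 + (0)·(-5415) + (0)·(-1711) = 1193
Expand coordinatewise in base 11:
  c_1 = 1115 = 4·11^0 + 2·11^1 + 9·11^2
  c_2 = 408 = 1·11^0 + 4·11^1 + 3·11^2
  c_3 = 660 = 0·11^0 + 5·11^1 + 5·11^2
  c_4 = 409 = 2·11^0 + 4·11^1 + 3·11^2
  c_5 = 558 = 8·11^0 + 6·11^1 + 4·11^2
  c_6 = 1193 = 5·11^0 + 9·11^1 + 9·11^2
λ_0 = (4, 1, 0, 2, 8, 5)
λ_1 = (2, 4, 5, 4, 6, 9)
λ_2 = (9, 3, 5, 3, 4, 9)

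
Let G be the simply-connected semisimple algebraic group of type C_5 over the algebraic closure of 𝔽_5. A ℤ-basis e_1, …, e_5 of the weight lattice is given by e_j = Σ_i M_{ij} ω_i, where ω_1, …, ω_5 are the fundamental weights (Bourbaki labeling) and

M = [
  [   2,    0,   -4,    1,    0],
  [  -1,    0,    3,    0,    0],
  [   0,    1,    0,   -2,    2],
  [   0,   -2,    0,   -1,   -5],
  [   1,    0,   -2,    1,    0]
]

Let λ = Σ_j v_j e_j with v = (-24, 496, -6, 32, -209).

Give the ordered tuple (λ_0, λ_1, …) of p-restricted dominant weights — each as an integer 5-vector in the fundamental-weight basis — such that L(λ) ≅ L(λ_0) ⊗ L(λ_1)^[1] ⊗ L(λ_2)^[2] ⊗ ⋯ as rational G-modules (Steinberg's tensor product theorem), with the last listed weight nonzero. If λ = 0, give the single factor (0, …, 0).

((3, 1, 4, 1, 0), (1, 1, 2, 4, 4))

Compute c_i = Σ_j M_{ij} v_j with v = (-24, 496, -6, 32, -209):
  c_1 = (2)·(-24) + 0·496 + (-4)·(-6) + 1·32 + (0)·(-209) = 8
  c_2 = (-1)·(-24) + 0·496 + (3)·(-6) + 0·32 + (0)·(-209) = 6
  c_3 = (0)·(-24) + 1·496 + (0)·(-6) + (-2)·(32) + (2)·(-209) = 14
  c_4 = (0)·(-24) + (-2)·(496) + (0)·(-6) + (-1)·(32) + (-5)·(-209) = 21
  c_5 = (1)·(-24) + 0·496 + (-2)·(-6) + 1·32 + (0)·(-209) = 20
p = 5; digits c_i = Σ_j d_{ij}·5^j, 0 ≤ d_{ij} < 5:
  c_1 = 8 = 3·5^0 + 1·5^1
  c_2 = 6 = 1·5^0 + 1·5^1
  c_3 = 14 = 4·5^0 + 2·5^1
  c_4 = 21 = 1·5^0 + 4·5^1
  c_5 = 20 = 0·5^0 + 4·5^1
Factor λ_0 = (3, 1, 4, 1, 0)
Factor λ_1 = (1, 1, 2, 4, 4)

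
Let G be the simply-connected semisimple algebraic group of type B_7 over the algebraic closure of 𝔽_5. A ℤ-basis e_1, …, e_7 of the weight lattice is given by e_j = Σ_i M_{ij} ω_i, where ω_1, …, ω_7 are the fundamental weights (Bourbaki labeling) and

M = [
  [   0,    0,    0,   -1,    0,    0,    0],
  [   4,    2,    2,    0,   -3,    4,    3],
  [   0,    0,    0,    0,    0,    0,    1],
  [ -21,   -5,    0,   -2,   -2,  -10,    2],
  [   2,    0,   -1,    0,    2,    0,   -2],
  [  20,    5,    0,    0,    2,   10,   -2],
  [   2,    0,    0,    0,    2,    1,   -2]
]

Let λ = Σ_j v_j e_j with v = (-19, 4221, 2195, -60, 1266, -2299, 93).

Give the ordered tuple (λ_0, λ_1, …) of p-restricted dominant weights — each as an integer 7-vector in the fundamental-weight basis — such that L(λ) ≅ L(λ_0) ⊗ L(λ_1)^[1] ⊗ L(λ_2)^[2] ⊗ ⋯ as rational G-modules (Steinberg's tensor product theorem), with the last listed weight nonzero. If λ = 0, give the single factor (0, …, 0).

((0, 1, 3, 3, 3, 1, 4), (2, 3, 3, 1, 2, 1, 1), (2, 1, 3, 2, 4, 3, 0))

In the fundamental-weight basis, λ has coordinates c = M·v (v = (-19, 4221, 2195, -60, 1266, -2299, 93)):
  c_1 = (0)·(-19) + 0·4221 + 0·2195 + (-1)·(-60) + 0·1266 + (0)·(-2299) + 0·93 = 60
  c_2 = (4)·(-19) + 2·4221 + 2·2195 + (0)·(-60) + (-3)·(1266) + (4)·(-2299) + 3·93 = 41
  c_3 = (0)·(-19) + 0·4221 + 0·2195 + (0)·(-60) + 0·1266 + (0)·(-2299) + 1·93 = 93
  c_4 = (-21)·(-19) + (-5)·(4221) + 0·2195 + (-2)·(-60) + (-2)·(1266) + (-10)·(-2299) + 2·93 = 58
  c_5 = (2)·(-19) + 0·4221 + (-1)·(2195) + (0)·(-60) + 2·1266 + (0)·(-2299) + (-2)·(93) = 113
  c_6 = (20)·(-19) + 5·4221 + 0·2195 + (0)·(-60) + 2·1266 + (10)·(-2299) + (-2)·(93) = 81
  c_7 = (2)·(-19) + 0·4221 + 0·2195 + (0)·(-60) + 2·1266 + (1)·(-2299) + (-2)·(93) = 9
p = 5; digits c_i = Σ_j d_{ij}·5^j, 0 ≤ d_{ij} < 5:
  c_1 = 60 = 0·5^0 + 2·5^1 + 2·5^2
  c_2 = 41 = 1·5^0 + 3·5^1 + 1·5^2
  c_3 = 93 = 3·5^0 + 3·5^1 + 3·5^2
  c_4 = 58 = 3·5^0 + 1·5^1 + 2·5^2
  c_5 = 113 = 3·5^0 + 2·5^1 + 4·5^2
  c_6 = 81 = 1·5^0 + 1·5^1 + 3·5^2
  c_7 = 9 = 4·5^0 + 1·5^1
Factor λ_0 = (0, 1, 3, 3, 3, 1, 4)
Factor λ_1 = (2, 3, 3, 1, 2, 1, 1)
Factor λ_2 = (2, 1, 3, 2, 4, 3, 0)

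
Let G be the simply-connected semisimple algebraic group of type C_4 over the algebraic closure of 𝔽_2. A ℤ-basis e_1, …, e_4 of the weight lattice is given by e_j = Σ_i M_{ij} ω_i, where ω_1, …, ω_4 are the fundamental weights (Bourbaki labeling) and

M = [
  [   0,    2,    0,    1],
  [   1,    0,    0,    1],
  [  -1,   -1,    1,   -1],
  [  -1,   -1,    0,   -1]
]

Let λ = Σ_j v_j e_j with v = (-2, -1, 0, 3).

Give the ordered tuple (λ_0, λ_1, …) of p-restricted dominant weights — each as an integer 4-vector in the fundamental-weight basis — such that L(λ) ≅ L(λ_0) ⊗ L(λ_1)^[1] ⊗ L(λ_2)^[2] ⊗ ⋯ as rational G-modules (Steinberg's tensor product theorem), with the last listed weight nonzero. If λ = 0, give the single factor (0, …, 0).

((1, 1, 0, 0),)

Compute c_i = Σ_j M_{ij} v_j with v = (-2, -1, 0, 3):
  c_1 = (0)·(-2) + (2)·(-1) + (0)·(0) + (1)·(3) = 1
  c_2 = (1)·(-2) + (0)·(-1) + (0)·(0) + (1)·(3) = 1
  c_3 = (-1)·(-2) + (-1)·(-1) + (1)·(0) + (-1)·(3) = 0
  c_4 = (-1)·(-2) + (-1)·(-1) + (0)·(0) + (-1)·(3) = 0
Expand coordinatewise in base 2:
  c_1 = 1 = 1·2^0
  c_2 = 1 = 1·2^0
  c_3 = 0
  c_4 = 0
p-restricted factor λ_0 = (1, 1, 0, 0)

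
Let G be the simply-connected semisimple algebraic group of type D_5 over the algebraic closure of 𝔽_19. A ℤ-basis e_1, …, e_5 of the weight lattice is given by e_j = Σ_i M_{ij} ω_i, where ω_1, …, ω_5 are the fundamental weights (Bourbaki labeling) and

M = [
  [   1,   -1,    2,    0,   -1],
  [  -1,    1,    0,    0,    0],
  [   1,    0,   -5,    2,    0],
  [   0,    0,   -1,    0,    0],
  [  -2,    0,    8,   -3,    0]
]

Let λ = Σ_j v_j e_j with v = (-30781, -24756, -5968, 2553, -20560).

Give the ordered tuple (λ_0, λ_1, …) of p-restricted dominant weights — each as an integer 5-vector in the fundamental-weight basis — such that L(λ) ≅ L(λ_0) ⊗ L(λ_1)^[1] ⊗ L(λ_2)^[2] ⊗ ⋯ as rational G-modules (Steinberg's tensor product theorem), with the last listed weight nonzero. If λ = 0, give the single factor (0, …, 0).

((15, 2, 4, 2, 3), (3, 13, 10, 10, 1), (7, 16, 11, 16, 17))

Change of basis e → ω: c = M·v where v = (-30781, -24756, -5968, 2553, -20560):
  c_1 = (1)·(-30781) + (-1)·(-24756) + (2)·(-5968) + (0)·(2553) + (-1)·(-20560) = 2599
  c_2 = (-1)·(-30781) + (1)·(-24756) + (0)·(-5968) + (0)·(2553) + (0)·(-20560) = 6025
  c_3 = (1)·(-30781) + (0)·(-24756) + (-5)·(-5968) + (2)·(2553) + (0)·(-20560) = 4165
  c_4 = (0)·(-30781) + (0)·(-24756) + (-1)·(-5968) + (0)·(2553) + (0)·(-20560) = 5968
  c_5 = (-2)·(-30781) + (0)·(-24756) + (8)·(-5968) + (-3)·(2553) + (0)·(-20560) = 6159
Writing each c_i in base p = 19:
  c_1 = 2599 = 15·19^0 + 3·19^1 + 7·19^2
  c_2 = 6025 = 2·19^0 + 13·19^1 + 16·19^2
  c_3 = 4165 = 4·19^0 + 10·19^1 + 11·19^2
  c_4 = 5968 = 2·19^0 + 10·19^1 + 16·19^2
  c_5 = 6159 = 3·19^0 + 1·19^1 + 17·19^2
p-restricted factor λ_0 = (15, 2, 4, 2, 3)
p-restricted factor λ_1 = (3, 13, 10, 10, 1)
p-restricted factor λ_2 = (7, 16, 11, 16, 17)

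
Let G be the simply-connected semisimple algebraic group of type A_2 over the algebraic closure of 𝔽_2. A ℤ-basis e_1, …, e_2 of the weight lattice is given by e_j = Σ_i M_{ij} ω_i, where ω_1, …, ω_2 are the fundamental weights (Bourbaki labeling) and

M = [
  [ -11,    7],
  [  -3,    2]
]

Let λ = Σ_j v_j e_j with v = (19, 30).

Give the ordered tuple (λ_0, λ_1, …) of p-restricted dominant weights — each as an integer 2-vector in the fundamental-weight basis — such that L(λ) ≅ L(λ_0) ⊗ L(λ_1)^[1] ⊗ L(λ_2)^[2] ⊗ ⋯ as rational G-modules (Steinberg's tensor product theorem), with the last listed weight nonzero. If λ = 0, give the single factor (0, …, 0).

((1, 1), (0, 1))

Change of basis e → ω: c = M·v where v = (19, 30):
  c_1 = (-11)·(19) + (7)·(30) = 1
  c_2 = (-3)·(19) + (2)·(30) = 3
p = 2; digits c_i = Σ_j d_{ij}·2^j, 0 ≤ d_{ij} < 2:
  c_1 = 1 = 1·2^0
  c_2 = 3 = 1·2^0 + 1·2^1
p-restricted factor λ_0 = (1, 1)
p-restricted factor λ_1 = (0, 1)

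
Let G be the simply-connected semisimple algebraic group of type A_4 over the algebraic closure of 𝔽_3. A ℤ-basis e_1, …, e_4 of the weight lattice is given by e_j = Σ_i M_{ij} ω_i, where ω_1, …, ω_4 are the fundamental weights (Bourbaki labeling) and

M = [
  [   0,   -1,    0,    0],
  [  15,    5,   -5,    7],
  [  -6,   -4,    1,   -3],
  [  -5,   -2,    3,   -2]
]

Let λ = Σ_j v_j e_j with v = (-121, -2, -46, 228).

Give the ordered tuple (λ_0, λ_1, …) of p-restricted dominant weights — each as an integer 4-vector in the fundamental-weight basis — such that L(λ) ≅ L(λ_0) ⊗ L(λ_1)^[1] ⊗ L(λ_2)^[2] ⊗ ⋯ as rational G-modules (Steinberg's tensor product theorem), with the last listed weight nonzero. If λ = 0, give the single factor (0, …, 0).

((2, 1, 1, 0), (0, 0, 1, 2), (0, 0, 0, 1))

ω-coordinates c = M·v, v = (-121, -2, -46, 228):
  c_1 = (0)·(-121) + (-1)·(-2) + (0)·(-46) + 0·228 = 2
  c_2 = (15)·(-121) + (5)·(-2) + (-5)·(-46) + 7·228 = 1
  c_3 = (-6)·(-121) + (-4)·(-2) + (1)·(-46) + (-3)·(228) = 4
  c_4 = (-5)·(-121) + (-2)·(-2) + (3)·(-46) + (-2)·(228) = 15
Base-3 expansion of each c_i:
  c_1 = 2 = 2·3^0
  c_2 = 1 = 1·3^0
  c_3 = 4 = 1·3^0 + 1·3^1
  c_4 = 15 = 0·3^0 + 2·3^1 + 1·3^2
λ_0 = (2, 1, 1, 0)
λ_1 = (0, 0, 1, 2)
λ_2 = (0, 0, 0, 1)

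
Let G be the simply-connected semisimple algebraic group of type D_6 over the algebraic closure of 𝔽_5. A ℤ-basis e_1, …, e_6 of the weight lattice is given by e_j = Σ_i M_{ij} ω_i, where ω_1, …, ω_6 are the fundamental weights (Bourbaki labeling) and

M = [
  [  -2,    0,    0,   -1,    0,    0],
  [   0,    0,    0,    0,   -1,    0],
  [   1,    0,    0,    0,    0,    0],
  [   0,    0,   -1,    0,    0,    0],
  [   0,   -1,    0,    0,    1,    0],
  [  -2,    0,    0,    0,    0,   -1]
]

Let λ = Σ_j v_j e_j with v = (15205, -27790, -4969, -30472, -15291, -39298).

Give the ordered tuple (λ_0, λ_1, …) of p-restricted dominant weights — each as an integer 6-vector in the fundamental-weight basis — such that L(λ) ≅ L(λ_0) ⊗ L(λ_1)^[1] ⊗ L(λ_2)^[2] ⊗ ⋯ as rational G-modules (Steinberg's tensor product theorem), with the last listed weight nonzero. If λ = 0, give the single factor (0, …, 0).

In the fundamental-weight basis, λ has coordinates c = M·v (v = (15205, -27790, -4969, -30472, -15291, -39298)):
  c_1 = -2*15205 + 0*-27790 + 0*-4969 + -1*-30472 + 0*-15291 + 0*-39298 = 62
  c_2 = 0*15205 + 0*-27790 + 0*-4969 + 0*-30472 + -1*-15291 + 0*-39298 = 15291
  c_3 = 1*15205 + 0*-27790 + 0*-4969 + 0*-30472 + 0*-15291 + 0*-39298 = 15205
  c_4 = 0*15205 + 0*-27790 + -1*-4969 + 0*-30472 + 0*-15291 + 0*-39298 = 4969
  c_5 = 0*15205 + -1*-27790 + 0*-4969 + 0*-30472 + 1*-15291 + 0*-39298 = 12499
  c_6 = -2*15205 + 0*-27790 + 0*-4969 + 0*-30472 + 0*-15291 + -1*-39298 = 8888
Base-5 expansion of each c_i:
  c_1 = 62 = 2·5^0 + 2·5^1 + 2·5^2
  c_2 = 15291 = 1·5^0 + 3·5^1 + 1·5^2 + 2·5^3 + 4·5^4 + 4·5^5
  c_3 = 15205 = 0·5^0 + 1·5^1 + 3·5^2 + 1·5^3 + 4·5^4 + 4·5^5
  c_4 = 4969 = 4·5^0 + 3·5^1 + 3·5^2 + 4·5^3 + 2·5^4 + 1·5^5
  c_5 = 12499 = 4·5^0 + 4·5^1 + 4·5^2 + 4·5^3 + 4·5^4 + 3·5^5
  c_6 = 8888 = 3·5^0 + 2·5^1 + 0·5^2 + 1·5^3 + 4·5^4 + 2·5^5
Factor λ_0 = (2, 1, 0, 4, 4, 3)
Factor λ_1 = (2, 3, 1, 3, 4, 2)
Factor λ_2 = (2, 1, 3, 3, 4, 0)
Factor λ_3 = (0, 2, 1, 4, 4, 1)
Factor λ_4 = (0, 4, 4, 2, 4, 4)
Factor λ_5 = (0, 4, 4, 1, 3, 2)

((2, 1, 0, 4, 4, 3), (2, 3, 1, 3, 4, 2), (2, 1, 3, 3, 4, 0), (0, 2, 1, 4, 4, 1), (0, 4, 4, 2, 4, 4), (0, 4, 4, 1, 3, 2))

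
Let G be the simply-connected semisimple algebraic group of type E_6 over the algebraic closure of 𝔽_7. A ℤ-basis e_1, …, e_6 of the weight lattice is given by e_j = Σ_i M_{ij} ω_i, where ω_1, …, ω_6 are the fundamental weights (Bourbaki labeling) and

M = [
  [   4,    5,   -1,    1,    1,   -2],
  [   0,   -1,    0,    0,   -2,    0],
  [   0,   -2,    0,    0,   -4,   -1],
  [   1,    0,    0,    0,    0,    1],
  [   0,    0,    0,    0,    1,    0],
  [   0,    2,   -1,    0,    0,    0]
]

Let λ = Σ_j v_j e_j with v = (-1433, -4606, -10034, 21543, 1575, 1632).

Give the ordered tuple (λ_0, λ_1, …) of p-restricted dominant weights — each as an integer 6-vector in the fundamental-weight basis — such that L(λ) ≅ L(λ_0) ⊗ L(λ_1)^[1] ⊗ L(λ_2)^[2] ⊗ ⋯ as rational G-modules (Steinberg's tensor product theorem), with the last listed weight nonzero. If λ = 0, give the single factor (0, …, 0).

In the fundamental-weight basis, λ has coordinates c = M·v (v = (-1433, -4606, -10034, 21543, 1575, 1632)):
  c_1 = (4)·(-1433) + (5)·(-4606) + (-1)·(-10034) + (1)·(21543) + (1)·(1575) + (-2)·(1632) = 1126
  c_2 = (0)·(-1433) + (-1)·(-4606) + (0)·(-10034) + (0)·(21543) + (-2)·(1575) + (0)·(1632) = 1456
  c_3 = (0)·(-1433) + (-2)·(-4606) + (0)·(-10034) + (0)·(21543) + (-4)·(1575) + (-1)·(1632) = 1280
  c_4 = (1)·(-1433) + (0)·(-4606) + (0)·(-10034) + (0)·(21543) + (0)·(1575) + (1)·(1632) = 199
  c_5 = (0)·(-1433) + (0)·(-4606) + (0)·(-10034) + (0)·(21543) + (1)·(1575) + (0)·(1632) = 1575
  c_6 = (0)·(-1433) + (2)·(-4606) + (-1)·(-10034) + (0)·(21543) + (0)·(1575) + (0)·(1632) = 822
Base-7 expansion of each c_i:
  c_1 = 1126 = 6·7^0 + 6·7^1 + 1·7^2 + 3·7^3
  c_2 = 1456 = 0·7^0 + 5·7^1 + 1·7^2 + 4·7^3
  c_3 = 1280 = 6·7^0 + 0·7^1 + 5·7^2 + 3·7^3
  c_4 = 199 = 3·7^0 + 0·7^1 + 4·7^2
  c_5 = 1575 = 0·7^0 + 1·7^1 + 4·7^2 + 4·7^3
  c_6 = 822 = 3·7^0 + 5·7^1 + 2·7^2 + 2·7^3
λ_0 = (6, 0, 6, 3, 0, 3)
λ_1 = (6, 5, 0, 0, 1, 5)
λ_2 = (1, 1, 5, 4, 4, 2)
λ_3 = (3, 4, 3, 0, 4, 2)

((6, 0, 6, 3, 0, 3), (6, 5, 0, 0, 1, 5), (1, 1, 5, 4, 4, 2), (3, 4, 3, 0, 4, 2))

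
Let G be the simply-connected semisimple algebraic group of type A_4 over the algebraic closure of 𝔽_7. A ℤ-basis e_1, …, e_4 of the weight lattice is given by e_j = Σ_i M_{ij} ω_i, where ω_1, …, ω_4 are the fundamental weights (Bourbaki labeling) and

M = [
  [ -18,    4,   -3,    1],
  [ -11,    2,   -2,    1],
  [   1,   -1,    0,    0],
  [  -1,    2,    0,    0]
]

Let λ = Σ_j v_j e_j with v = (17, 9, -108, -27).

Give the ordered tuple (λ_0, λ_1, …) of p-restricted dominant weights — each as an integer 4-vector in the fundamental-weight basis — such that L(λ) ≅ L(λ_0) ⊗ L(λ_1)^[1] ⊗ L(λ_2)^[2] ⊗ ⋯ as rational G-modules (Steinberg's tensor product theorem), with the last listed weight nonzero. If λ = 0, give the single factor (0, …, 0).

In the fundamental-weight basis, λ has coordinates c = M·v (v = (17, 9, -108, -27)):
  c_1 = (-18)·(17) + 4·9 + (-3)·(-108) + (1)·(-27) = 27
  c_2 = (-11)·(17) + 2·9 + (-2)·(-108) + (1)·(-27) = 20
  c_3 = 1·17 + (-1)·(9) + (0)·(-108) + (0)·(-27) = 8
  c_4 = (-1)·(17) + 2·9 + (0)·(-108) + (0)·(-27) = 1
p = 7; digits c_i = Σ_j d_{ij}·7^j, 0 ≤ d_{ij} < 7:
  c_1 = 27 = 6·7^0 + 3·7^1
  c_2 = 20 = 6·7^0 + 2·7^1
  c_3 = 8 = 1·7^0 + 1·7^1
  c_4 = 1 = 1·7^0
p-restricted factor λ_0 = (6, 6, 1, 1)
p-restricted factor λ_1 = (3, 2, 1, 0)

((6, 6, 1, 1), (3, 2, 1, 0))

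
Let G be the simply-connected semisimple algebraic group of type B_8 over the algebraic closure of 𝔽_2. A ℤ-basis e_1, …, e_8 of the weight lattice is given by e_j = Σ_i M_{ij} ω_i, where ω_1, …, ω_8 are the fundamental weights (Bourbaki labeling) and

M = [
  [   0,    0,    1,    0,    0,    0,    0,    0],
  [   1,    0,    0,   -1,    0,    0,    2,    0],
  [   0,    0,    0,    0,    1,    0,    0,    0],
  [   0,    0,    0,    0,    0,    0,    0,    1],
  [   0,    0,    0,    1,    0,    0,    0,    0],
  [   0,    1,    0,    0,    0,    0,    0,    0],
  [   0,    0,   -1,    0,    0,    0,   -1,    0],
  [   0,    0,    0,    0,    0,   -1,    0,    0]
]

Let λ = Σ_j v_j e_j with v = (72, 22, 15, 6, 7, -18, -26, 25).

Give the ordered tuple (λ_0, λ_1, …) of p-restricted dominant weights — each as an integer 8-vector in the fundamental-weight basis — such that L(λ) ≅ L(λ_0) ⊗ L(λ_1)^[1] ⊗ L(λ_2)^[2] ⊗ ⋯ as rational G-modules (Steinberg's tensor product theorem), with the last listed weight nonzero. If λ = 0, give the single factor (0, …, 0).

((1, 0, 1, 1, 0, 0, 1, 0), (1, 1, 1, 0, 1, 1, 1, 1), (1, 1, 1, 0, 1, 1, 0, 0), (1, 1, 0, 1, 0, 0, 1, 0), (0, 0, 0, 1, 0, 1, 0, 1))

Converting to the ω-basis (c_i = row i of M dotted with v = (72, 22, 15, 6, 7, -18, -26, 25)):
  c_1 = 0*72 + 0*22 + 1*15 + 0*6 + 0*7 + 0*-18 + 0*-26 + 0*25 = 15
  c_2 = 1*72 + 0*22 + 0*15 + -1*6 + 0*7 + 0*-18 + 2*-26 + 0*25 = 14
  c_3 = 0*72 + 0*22 + 0*15 + 0*6 + 1*7 + 0*-18 + 0*-26 + 0*25 = 7
  c_4 = 0*72 + 0*22 + 0*15 + 0*6 + 0*7 + 0*-18 + 0*-26 + 1*25 = 25
  c_5 = 0*72 + 0*22 + 0*15 + 1*6 + 0*7 + 0*-18 + 0*-26 + 0*25 = 6
  c_6 = 0*72 + 1*22 + 0*15 + 0*6 + 0*7 + 0*-18 + 0*-26 + 0*25 = 22
  c_7 = 0*72 + 0*22 + -1*15 + 0*6 + 0*7 + 0*-18 + -1*-26 + 0*25 = 11
  c_8 = 0*72 + 0*22 + 0*15 + 0*6 + 0*7 + -1*-18 + 0*-26 + 0*25 = 18
Writing each c_i in base p = 2:
  c_1 = 15 = 1·2^0 + 1·2^1 + 1·2^2 + 1·2^3
  c_2 = 14 = 0·2^0 + 1·2^1 + 1·2^2 + 1·2^3
  c_3 = 7 = 1·2^0 + 1·2^1 + 1·2^2
  c_4 = 25 = 1·2^0 + 0·2^1 + 0·2^2 + 1·2^3 + 1·2^4
  c_5 = 6 = 0·2^0 + 1·2^1 + 1·2^2
  c_6 = 22 = 0·2^0 + 1·2^1 + 1·2^2 + 0·2^3 + 1·2^4
  c_7 = 11 = 1·2^0 + 1·2^1 + 0·2^2 + 1·2^3
  c_8 = 18 = 0·2^0 + 1·2^1 + 0·2^2 + 0·2^3 + 1·2^4
Factor λ_0 = (1, 0, 1, 1, 0, 0, 1, 0)
Factor λ_1 = (1, 1, 1, 0, 1, 1, 1, 1)
Factor λ_2 = (1, 1, 1, 0, 1, 1, 0, 0)
Factor λ_3 = (1, 1, 0, 1, 0, 0, 1, 0)
Factor λ_4 = (0, 0, 0, 1, 0, 1, 0, 1)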